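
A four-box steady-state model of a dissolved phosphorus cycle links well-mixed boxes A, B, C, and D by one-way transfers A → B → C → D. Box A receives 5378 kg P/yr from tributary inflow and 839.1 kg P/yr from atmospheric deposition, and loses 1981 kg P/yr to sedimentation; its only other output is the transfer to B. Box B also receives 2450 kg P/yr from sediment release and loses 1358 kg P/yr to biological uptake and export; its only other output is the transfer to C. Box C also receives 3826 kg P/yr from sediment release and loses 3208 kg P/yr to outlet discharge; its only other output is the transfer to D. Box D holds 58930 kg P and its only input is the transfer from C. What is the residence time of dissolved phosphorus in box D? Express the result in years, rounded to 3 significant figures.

Box A: F(A→B) = (5378 + 839.1) − 1981 = 4236.1 kg P/yr.
Box B: F(B→C) = (4236.1 + 2450) − 1358 = 5328.1 kg P/yr.
Box C: F(C→D) = (5328.1 + 3826) − 3208 = 5946.1 kg P/yr.
Box D throughput = its input = 5946.1 kg P/yr; τ = 58930 / 5946.1 = 9.911 yr.

9.91 yr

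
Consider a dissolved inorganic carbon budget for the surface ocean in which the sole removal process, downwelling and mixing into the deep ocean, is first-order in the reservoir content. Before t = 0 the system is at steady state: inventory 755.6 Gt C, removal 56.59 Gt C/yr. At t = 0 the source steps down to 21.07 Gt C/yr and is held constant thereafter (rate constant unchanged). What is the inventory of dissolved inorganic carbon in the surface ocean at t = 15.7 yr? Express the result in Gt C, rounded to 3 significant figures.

The sink rate constant is k = F₀/M₀ = 56.59/755.6 = 0.07489 yr⁻¹.
Solving dM/dt = F₁ − kM with M(0) = M₀ gives M(t) = F₁/k + (M₀ − F₁/k)·e^(−kt).
F₁/k = 21.07/0.07489 = 281.33 Gt C; kt = 0.07489 × 15.7 = 1.176, e^(−kt) = 0.3086.
M(15.7) = 281.33 + (755.6 − 281.33) × 0.3086 = 281.33 + 146.3 = 427.67 Gt C.

428 Gt C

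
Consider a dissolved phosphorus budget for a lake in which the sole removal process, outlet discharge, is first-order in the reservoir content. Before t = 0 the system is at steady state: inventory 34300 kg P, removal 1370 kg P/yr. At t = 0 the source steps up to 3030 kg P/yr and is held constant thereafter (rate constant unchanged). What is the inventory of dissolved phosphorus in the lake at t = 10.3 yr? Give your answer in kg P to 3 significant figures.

48300 kg P

Residence time τ = M₀/F₀ = 25.04 yr. The eventual steady state is M_∞ = M₀·(F₁/F₀) = 34300 × 3030/1370 = 75861 kg P.
The anomaly ΔM(t) = M(t) − M_∞ decays as ΔM₀·e^(−t/τ) with ΔM₀ = 34300 − 75861 = −41560 kg P.
At t = 10.3 yr, e^(−t/τ) = e^(−0.4114) = 0.6627, so ΔM = −27540 kg P and M = 75861 − 27540 = 48317 kg P.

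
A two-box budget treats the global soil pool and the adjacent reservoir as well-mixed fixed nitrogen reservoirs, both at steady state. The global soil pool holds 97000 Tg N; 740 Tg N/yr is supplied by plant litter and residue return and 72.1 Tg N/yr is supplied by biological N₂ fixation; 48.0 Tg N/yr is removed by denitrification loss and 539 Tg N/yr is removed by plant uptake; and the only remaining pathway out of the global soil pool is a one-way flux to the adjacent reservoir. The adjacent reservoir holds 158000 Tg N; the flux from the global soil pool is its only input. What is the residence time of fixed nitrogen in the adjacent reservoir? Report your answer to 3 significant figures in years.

Balance the global soil pool: ΣF_in = 740 + 72.1 = 812.10 Tg N/yr.
Flux to the adjacent reservoir = ΣF_in − (48.0 + 539) = 225.10 Tg N/yr.
At steady state the output of the adjacent reservoir equals its input, 225.10 Tg N/yr.
τ = M / F = 158000 / 225.10 = 701.9 yr.

702 yr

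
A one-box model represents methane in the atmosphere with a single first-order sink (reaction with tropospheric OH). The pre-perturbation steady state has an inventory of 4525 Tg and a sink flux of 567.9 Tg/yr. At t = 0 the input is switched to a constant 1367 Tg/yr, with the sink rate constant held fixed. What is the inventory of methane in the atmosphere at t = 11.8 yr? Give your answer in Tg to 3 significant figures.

9440 Tg

Residence time τ = M₀/F₀ = 7.968 yr. The eventual steady state is M_∞ = M₀·(F₁/F₀) = 4525 × 1367/567.9 = 10892 Tg.
The anomaly ΔM(t) = M(t) − M_∞ decays as ΔM₀·e^(−t/τ) with ΔM₀ = 4525 − 10892 = −6367 Tg.
At t = 11.8 yr, e^(−t/τ) = e^(−1.481) = 0.2274, so ΔM = −1448 Tg and M = 10892 − 1448 = 9444.1 Tg.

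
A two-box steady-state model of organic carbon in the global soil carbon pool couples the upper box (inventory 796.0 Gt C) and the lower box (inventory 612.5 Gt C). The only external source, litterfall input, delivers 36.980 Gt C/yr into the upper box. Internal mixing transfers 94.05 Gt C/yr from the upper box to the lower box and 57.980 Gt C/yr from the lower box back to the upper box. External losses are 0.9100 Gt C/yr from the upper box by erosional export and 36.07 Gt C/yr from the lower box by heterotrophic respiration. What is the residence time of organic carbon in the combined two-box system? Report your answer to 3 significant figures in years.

For the system as a whole, the A↔B exchange is internal and contributes nothing to the throughput; only the external sinks remove mass.
M_total = 796.0 + 612.5 = 1408.5 Gt C.
ΣF_external_out = 0.9100 + 36.07 = 36.980 Gt C/yr.
τ = M_total / ΣF_ext = 1408.5 / 36.980 = 38.09 yr.

38.1 yr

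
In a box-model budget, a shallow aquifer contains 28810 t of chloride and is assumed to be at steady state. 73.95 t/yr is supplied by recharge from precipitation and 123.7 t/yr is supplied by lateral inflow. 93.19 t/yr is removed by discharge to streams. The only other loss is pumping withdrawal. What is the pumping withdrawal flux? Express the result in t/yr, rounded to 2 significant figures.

At steady state ΣF_in = ΣF_out.
ΣF_in = 73.95 + 123.7 = 197.65 t/yr.
Pumping withdrawal flux = ΣF_in − (93.19) = 197.65 − 93.19 = 104.5 t/yr.

100 t/yr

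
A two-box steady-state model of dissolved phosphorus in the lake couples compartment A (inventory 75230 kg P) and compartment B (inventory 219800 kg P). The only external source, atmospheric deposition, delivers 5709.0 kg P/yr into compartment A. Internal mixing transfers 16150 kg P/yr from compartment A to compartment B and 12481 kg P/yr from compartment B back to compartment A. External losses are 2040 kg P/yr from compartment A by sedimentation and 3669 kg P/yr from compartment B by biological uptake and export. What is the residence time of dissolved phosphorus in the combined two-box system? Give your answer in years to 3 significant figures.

51.7 yr

Residence time in the combined system uses the total inventory and the total *external* removal — internal exchanges between the two boxes cancel.
M_total = 75230 + 219800 = 295030 kg P.
ΣF_external_out = 2040 + 3669 = 5709.0 kg P/yr.
τ = M_total / ΣF_ext = 295030 / 5709.0 = 51.68 yr.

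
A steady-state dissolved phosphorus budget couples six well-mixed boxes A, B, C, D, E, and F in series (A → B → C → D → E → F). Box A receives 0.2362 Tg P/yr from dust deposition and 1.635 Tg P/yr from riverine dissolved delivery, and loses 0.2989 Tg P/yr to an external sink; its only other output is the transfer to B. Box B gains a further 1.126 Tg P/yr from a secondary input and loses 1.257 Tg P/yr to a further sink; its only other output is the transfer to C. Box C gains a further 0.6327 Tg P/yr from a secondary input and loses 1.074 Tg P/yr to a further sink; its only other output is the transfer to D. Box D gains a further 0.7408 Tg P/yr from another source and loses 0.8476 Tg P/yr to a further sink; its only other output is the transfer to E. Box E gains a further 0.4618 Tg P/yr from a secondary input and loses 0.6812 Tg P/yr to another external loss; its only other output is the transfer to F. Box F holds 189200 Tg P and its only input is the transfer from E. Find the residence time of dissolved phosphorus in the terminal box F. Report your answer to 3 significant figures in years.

281000 yr

Box A: F(A→B) = (0.2362 + 1.635) − 0.2989 = 1.5723 Tg P/yr.
Box B: F(B→C) = (1.5723 + 1.126) − 1.257 = 1.4413 Tg P/yr.
Box C: F(C→D) = (1.4413 + 0.6327) − 1.074 = 1.0000 Tg P/yr.
Box D: F(D→E) = (1.0000 + 0.7408) − 0.8476 = 0.89320 Tg P/yr.
Box E: F(E→F) = (0.89320 + 0.4618) − 0.6812 = 0.67380 Tg P/yr.
Box F throughput = its input = 0.67380 Tg P/yr; τ = 189200 / 0.67380 = 280800 yr.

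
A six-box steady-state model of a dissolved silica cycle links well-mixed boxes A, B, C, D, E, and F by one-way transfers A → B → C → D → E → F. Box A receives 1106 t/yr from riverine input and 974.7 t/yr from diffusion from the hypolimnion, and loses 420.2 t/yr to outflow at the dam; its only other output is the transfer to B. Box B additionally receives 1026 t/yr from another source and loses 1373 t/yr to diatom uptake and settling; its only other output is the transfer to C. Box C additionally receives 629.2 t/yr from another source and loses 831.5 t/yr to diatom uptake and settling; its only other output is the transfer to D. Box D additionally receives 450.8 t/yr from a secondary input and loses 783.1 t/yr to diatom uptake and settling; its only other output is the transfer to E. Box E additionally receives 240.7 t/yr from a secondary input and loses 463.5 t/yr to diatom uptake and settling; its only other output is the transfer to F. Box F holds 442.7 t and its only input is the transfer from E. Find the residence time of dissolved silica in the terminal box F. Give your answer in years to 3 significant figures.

0.796 yr

Box A: F(A→B) = (1106 + 974.7) − 420.2 = 1660.5 t/yr.
Box B: F(B→C) = (1660.5 + 1026) − 1373 = 1313.5 t/yr.
Box C: F(C→D) = (1313.5 + 629.2) − 831.5 = 1111.2 t/yr.
Box D: F(D→E) = (1111.2 + 450.8) − 783.1 = 778.90 t/yr.
Box E: F(E→F) = (778.90 + 240.7) − 463.5 = 556.10 t/yr.
Box F throughput = its input = 556.10 t/yr; τ = 442.7 / 556.10 = 0.7961 yr.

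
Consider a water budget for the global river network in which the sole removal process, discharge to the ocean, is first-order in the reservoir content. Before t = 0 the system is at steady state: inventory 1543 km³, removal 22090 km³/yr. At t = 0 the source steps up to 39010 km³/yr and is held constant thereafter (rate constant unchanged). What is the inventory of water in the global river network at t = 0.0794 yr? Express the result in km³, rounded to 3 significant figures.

2350 km³

Residence time τ = M₀/F₀ = 0.06985 yr. The eventual steady state is M_∞ = M₀·(F₁/F₀) = 1543 × 39010/22090 = 2724.9 km³.
The anomaly ΔM(t) = M(t) − M_∞ decays as ΔM₀·e^(−t/τ) with ΔM₀ = 1543 − 2724.9 = −1182 km³.
At t = 0.0794 yr, e^(−t/τ) = e^(−1.137) = 0.3209, so ΔM = −379.2 km³ and M = 2724.9 − 379.2 = 2345.6 km³.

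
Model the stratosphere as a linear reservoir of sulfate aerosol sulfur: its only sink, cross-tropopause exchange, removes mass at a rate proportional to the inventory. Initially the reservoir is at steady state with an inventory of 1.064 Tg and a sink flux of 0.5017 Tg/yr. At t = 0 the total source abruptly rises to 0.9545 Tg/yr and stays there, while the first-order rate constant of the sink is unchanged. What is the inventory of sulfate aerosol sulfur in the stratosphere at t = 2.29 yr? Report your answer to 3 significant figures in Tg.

τ = M₀/F₀ = 1.064/0.5017 = 2.121 yr; rate constant k = 1/τ.
New steady state M_∞ = F₁/k = F₁·τ = 0.9545 × 2.121 = 2.0243 Tg.
M(t) = M_∞ + (M₀ − M_∞)·e^(−t/τ); t/τ = 2.29/2.121 = 1.080, so e^(−t/τ) = 0.3397.
M(t) = 2.0243 − 0.9603 × 0.3397 = 1.6981 Tg.

1.70 Tg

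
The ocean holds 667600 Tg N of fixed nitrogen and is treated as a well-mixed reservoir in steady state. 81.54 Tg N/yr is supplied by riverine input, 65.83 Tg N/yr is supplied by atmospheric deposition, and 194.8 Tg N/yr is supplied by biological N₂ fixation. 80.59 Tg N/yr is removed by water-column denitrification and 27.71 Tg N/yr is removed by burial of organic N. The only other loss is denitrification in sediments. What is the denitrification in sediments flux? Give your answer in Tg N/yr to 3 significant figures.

234 Tg N/yr

At steady state ΣF_in = ΣF_out.
ΣF_in = 81.54 + 65.83 + 194.8 = 342.17 Tg N/yr.
Denitrification in sediments flux = ΣF_in − (80.59 + 27.71) = 342.17 − 108.3 = 233.9 Tg N/yr.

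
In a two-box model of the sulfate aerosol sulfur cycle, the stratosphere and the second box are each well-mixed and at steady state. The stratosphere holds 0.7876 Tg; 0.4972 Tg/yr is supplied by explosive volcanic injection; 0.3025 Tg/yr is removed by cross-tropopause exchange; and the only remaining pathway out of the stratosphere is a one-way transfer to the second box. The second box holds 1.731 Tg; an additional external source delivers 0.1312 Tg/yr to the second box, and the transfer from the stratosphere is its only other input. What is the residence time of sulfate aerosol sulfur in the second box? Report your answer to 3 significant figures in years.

5.31 yr

Balance the stratosphere: ΣF_in = 0.49720 Tg/yr.
Transfer to the second box = ΣF_in − (0.3025) = 0.19470 Tg/yr.
Total input to the second box = 0.19470 + 0.1312 = 0.32590 Tg/yr; at steady state this equals its total output.
τ = M / F = 1.731 / 0.32590 = 5.311 yr.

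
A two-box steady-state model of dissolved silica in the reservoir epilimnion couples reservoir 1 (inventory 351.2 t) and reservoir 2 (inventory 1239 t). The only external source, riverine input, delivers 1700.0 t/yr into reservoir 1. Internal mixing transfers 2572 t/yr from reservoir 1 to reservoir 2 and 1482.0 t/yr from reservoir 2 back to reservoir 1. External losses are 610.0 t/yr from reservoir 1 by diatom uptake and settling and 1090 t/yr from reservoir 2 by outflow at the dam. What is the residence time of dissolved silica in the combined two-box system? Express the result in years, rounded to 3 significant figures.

Treat the two boxes together as one reservoir: the mixing fluxes between them are internal recycling, so τ = ΣM / Σ(external losses).
M_total = 351.2 + 1239 = 1590.2 t.
ΣF_external_out = 610.0 + 1090 = 1700.0 t/yr.
τ = M_total / ΣF_ext = 1590.2 / 1700.0 = 0.9354 yr.

0.935 yr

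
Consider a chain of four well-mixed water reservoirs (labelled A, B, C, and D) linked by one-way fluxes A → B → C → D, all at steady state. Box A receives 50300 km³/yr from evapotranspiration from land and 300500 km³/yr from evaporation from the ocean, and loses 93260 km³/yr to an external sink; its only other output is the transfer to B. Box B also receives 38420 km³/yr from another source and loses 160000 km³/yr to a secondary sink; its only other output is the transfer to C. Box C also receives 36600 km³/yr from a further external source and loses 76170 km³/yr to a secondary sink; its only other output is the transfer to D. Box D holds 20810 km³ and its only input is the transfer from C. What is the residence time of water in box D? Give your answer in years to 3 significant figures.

0.216 yr

Box A: F(A→B) = (50300 + 300500) − 93260 = 257540 km³/yr.
Box B: F(B→C) = (257540 + 38420) − 160000 = 135960 km³/yr.
Box C: F(C→D) = (135960 + 36600) − 76170 = 96390 km³/yr.
Box D throughput = its input = 96390 km³/yr; τ = 20810 / 96390 = 0.2159 yr.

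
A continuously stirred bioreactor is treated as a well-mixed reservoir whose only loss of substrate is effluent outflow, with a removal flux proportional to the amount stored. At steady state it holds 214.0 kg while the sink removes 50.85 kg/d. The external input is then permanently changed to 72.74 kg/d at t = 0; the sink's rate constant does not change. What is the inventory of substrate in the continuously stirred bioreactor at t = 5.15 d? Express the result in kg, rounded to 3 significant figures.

Residence time τ = M₀/F₀ = 4.208 d. The eventual steady state is M_∞ = M₀·(F₁/F₀) = 214.0 × 72.74/50.85 = 306.12 kg.
The anomaly ΔM(t) = M(t) − M_∞ decays as ΔM₀·e^(−t/τ) with ΔM₀ = 214.0 − 306.12 = −92.12 kg.
At t = 5.15 d, e^(−t/τ) = e^(−1.224) = 0.2941, so ΔM = −27.10 kg and M = 306.12 − 27.10 = 279.03 kg.

279 kg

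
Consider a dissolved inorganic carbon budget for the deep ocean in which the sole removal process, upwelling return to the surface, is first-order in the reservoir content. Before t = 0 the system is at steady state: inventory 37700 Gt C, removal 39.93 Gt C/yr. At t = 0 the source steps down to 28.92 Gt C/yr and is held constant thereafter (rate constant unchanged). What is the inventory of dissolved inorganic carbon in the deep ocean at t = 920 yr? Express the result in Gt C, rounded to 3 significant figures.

Residence time τ = M₀/F₀ = 944.2 yr. The eventual steady state is M_∞ = M₀·(F₁/F₀) = 37700 × 28.92/39.93 = 27305 Gt C.
The anomaly ΔM(t) = M(t) − M_∞ decays as ΔM₀·e^(−t/τ) with ΔM₀ = 37700 − 27305 = 10400 Gt C.
At t = 920 yr, e^(−t/τ) = e^(−0.9744) = 0.3774, so ΔM = 3923 Gt C and M = 27305 + 3923 = 31228 Gt C.

31200 Gt C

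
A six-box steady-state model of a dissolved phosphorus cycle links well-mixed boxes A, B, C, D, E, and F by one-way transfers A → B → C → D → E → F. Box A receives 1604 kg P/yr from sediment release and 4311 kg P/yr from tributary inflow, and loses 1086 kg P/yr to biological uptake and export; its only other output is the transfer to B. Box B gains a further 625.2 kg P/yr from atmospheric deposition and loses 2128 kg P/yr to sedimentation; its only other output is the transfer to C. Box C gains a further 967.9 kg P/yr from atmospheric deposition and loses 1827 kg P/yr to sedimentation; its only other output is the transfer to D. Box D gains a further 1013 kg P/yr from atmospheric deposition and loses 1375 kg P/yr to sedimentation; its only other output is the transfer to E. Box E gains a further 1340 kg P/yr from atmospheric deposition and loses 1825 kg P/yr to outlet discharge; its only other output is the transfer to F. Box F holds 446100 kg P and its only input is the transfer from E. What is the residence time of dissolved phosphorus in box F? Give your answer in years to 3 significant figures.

Box A: F(A→B) = (1604 + 4311) − 1086 = 4829.0 kg P/yr.
Box B: F(B→C) = (4829.0 + 625.2) − 2128 = 3326.2 kg P/yr.
Box C: F(C→D) = (3326.2 + 967.9) − 1827 = 2467.1 kg P/yr.
Box D: F(D→E) = (2467.1 + 1013) − 1375 = 2105.1 kg P/yr.
Box E: F(E→F) = (2105.1 + 1340) − 1825 = 1620.1 kg P/yr.
Box F throughput = its input = 1620.1 kg P/yr; τ = 446100 / 1620.1 = 275.4 yr.

275 yr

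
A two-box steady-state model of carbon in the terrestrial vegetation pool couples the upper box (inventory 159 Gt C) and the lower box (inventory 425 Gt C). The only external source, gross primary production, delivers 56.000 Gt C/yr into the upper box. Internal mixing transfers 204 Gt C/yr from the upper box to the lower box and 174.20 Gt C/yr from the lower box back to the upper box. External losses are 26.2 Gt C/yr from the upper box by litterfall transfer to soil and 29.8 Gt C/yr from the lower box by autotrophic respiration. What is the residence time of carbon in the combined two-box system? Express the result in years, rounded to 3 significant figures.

10.4 yr

Treat the two boxes together as one reservoir: the mixing fluxes between them are internal recycling, so τ = ΣM / Σ(external losses).
M_total = 159 + 425 = 584.00 Gt C.
ΣF_external_out = 26.2 + 29.8 = 56.000 Gt C/yr.
τ = M_total / ΣF_ext = 584.00 / 56.000 = 10.43 yr.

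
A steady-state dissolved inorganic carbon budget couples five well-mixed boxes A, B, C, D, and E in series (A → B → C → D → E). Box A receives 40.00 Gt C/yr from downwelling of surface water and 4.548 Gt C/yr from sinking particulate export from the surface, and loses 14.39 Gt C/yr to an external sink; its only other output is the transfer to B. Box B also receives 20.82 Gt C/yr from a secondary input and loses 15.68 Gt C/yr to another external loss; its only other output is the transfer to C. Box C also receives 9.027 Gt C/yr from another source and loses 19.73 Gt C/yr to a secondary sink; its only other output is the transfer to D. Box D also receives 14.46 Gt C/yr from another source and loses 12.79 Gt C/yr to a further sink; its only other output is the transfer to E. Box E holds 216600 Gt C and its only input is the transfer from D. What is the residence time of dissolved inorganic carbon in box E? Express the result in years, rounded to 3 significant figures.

8250 yr

Box A: F(A→B) = (40.00 + 4.548) − 14.39 = 30.158 Gt C/yr.
Box B: F(B→C) = (30.158 + 20.82) − 15.68 = 35.298 Gt C/yr.
Box C: F(C→D) = (35.298 + 9.027) − 19.73 = 24.595 Gt C/yr.
Box D: F(D→E) = (24.595 + 14.46) − 12.79 = 26.265 Gt C/yr.
Box E throughput = its input = 26.265 Gt C/yr; τ = 216600 / 26.265 = 8247 yr.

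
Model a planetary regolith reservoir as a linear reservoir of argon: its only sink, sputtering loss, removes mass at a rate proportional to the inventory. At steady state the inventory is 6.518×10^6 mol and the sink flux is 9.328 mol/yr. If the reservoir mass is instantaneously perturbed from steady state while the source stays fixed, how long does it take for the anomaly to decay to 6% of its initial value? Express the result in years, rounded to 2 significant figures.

For a linear reservoir the anomaly decays as exp(−t/τ) with τ = M/F = 6.518×10^6/9.328 = 698800 yr.
exp(−t/τ) = 0.06 ⇒ t = −τ ln(0.06) = 698800 × 2.813 = 1.966×10^6 yr.

2.0×10^6 yr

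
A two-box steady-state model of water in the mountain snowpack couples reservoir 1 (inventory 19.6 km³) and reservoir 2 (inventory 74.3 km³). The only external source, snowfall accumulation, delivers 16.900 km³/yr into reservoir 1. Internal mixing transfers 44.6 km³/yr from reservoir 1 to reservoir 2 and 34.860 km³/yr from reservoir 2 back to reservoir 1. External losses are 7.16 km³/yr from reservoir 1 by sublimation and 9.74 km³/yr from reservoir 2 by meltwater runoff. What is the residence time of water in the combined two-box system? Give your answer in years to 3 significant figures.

For the system as a whole, the A↔B exchange is internal and contributes nothing to the throughput; only the external sinks remove mass.
M_total = 19.6 + 74.3 = 93.900 km³.
ΣF_external_out = 7.16 + 9.74 = 16.900 km³/yr.
τ = M_total / ΣF_ext = 93.900 / 16.900 = 5.556 yr.

5.56 yr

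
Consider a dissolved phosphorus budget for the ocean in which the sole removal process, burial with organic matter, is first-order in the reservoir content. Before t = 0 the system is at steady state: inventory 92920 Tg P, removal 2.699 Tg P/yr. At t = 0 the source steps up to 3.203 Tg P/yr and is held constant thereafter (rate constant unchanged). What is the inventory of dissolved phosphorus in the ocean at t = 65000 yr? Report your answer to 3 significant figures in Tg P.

108000 Tg P

Residence time τ = M₀/F₀ = 34430 yr. The eventual steady state is M_∞ = M₀·(F₁/F₀) = 92920 × 3.203/2.699 = 110270 Tg P.
The anomaly ΔM(t) = M(t) − M_∞ decays as ΔM₀·e^(−t/τ) with ΔM₀ = 92920 − 110270 = −17350 Tg P.
At t = 65000 yr, e^(−t/τ) = e^(−1.888) = 0.1514, so ΔM = −2627 Tg P and M = 110270 − 2627 = 107640 Tg P.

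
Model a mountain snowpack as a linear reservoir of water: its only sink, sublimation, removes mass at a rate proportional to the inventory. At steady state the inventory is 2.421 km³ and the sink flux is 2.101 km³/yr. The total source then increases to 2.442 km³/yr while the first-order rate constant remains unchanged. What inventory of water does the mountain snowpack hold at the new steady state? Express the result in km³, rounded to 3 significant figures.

2.81 km³

Rate constant k = F/M = 2.101 / 2.421 = 0.8678 yr⁻¹.
At the new steady state, source = k·M_new ⇒ M_new = 2.442 / 0.8678 = 2.814 km³.
(Equivalently M_new = M × F_new/F_old = 2.421 × 2.442/2.101.)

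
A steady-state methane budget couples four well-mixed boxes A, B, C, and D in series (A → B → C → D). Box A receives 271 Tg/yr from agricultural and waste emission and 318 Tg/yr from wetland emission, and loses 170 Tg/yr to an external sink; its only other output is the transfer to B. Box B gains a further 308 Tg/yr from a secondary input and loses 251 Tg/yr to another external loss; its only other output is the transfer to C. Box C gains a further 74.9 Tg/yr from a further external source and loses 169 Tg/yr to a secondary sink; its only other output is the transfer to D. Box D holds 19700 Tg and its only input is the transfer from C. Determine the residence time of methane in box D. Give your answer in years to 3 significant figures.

51.6 yr

Box A: F(A→B) = (271 + 318) − 170 = 419.00 Tg/yr.
Box B: F(B→C) = (419.00 + 308) − 251 = 476.00 Tg/yr.
Box C: F(C→D) = (476.00 + 74.9) − 169 = 381.90 Tg/yr.
Box D throughput = its input = 381.90 Tg/yr; τ = 19700 / 381.90 = 51.58 yr.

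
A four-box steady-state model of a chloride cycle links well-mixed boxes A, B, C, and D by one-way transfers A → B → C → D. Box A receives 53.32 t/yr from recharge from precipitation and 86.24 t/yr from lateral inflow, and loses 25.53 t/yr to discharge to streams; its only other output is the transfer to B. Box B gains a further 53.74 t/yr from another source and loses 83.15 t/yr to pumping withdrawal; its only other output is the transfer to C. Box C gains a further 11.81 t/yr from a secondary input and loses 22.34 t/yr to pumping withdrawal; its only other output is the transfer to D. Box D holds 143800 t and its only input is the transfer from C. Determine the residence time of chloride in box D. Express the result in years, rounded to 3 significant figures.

Box A: F(A→B) = (53.32 + 86.24) − 25.53 = 114.03 t/yr.
Box B: F(B→C) = (114.03 + 53.74) − 83.15 = 84.620 t/yr.
Box C: F(C→D) = (84.620 + 11.81) − 22.34 = 74.090 t/yr.
Box D throughput = its input = 74.090 t/yr; τ = 143800 / 74.090 = 1941 yr.

1940 yr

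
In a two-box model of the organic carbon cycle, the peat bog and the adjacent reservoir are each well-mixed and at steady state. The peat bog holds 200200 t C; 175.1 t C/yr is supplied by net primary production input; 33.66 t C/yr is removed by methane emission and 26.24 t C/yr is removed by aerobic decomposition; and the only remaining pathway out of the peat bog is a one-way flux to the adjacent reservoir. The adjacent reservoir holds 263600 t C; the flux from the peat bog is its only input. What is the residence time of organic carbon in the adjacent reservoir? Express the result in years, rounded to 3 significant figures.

Balance the peat bog: ΣF_in = 175.10 t C/yr.
Flux to the adjacent reservoir = ΣF_in − (33.66 + 26.24) = 115.20 t C/yr.
At steady state the output of the adjacent reservoir equals its input, 115.20 t C/yr.
τ = M / F = 263600 / 115.20 = 2288 yr.

2290 yr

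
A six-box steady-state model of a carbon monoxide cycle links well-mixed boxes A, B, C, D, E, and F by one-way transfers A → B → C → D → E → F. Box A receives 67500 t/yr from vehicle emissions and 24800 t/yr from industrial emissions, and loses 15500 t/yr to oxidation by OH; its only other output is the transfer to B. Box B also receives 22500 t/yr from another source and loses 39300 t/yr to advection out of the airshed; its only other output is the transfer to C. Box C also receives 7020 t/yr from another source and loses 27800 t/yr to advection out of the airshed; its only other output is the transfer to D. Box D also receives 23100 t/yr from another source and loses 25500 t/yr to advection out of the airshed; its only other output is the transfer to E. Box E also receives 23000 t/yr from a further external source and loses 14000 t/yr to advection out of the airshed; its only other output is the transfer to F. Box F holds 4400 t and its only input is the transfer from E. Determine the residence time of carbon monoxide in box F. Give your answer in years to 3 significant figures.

0.0960 yr

Box A: F(A→B) = (67500 + 24800) − 15500 = 76800 t/yr.
Box B: F(B→C) = (76800 + 22500) − 39300 = 60000 t/yr.
Box C: F(C→D) = (60000 + 7020) − 27800 = 39220 t/yr.
Box D: F(D→E) = (39220 + 23100) − 25500 = 36820 t/yr.
Box E: F(E→F) = (36820 + 23000) − 14000 = 45820 t/yr.
Box F throughput = its input = 45820 t/yr; τ = 4400 / 45820 = 0.09603 yr.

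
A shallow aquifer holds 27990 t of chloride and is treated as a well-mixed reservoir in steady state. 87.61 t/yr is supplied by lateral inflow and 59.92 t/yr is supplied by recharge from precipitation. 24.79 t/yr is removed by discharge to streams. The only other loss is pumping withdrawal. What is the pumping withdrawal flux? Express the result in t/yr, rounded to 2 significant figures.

At steady state ΣF_in = ΣF_out.
ΣF_in = 87.61 + 59.92 = 147.53 t/yr.
Pumping withdrawal flux = ΣF_in − (24.79) = 147.53 − 24.79 = 122.7 t/yr.

120 t/yr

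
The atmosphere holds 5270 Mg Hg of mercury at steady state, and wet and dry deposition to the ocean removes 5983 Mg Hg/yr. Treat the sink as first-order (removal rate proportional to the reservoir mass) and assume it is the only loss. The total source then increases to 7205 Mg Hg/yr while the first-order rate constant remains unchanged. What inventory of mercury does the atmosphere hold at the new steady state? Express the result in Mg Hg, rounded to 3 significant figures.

Rate constant k = F/M = 5983 / 5270 = 1.135 yr⁻¹.
At the new steady state, source = k·M_new ⇒ M_new = 7205 / 1.135 = 6346 Mg Hg.
(Equivalently M_new = M × F_new/F_old = 5270 × 7205/5983.)

6350 Mg Hg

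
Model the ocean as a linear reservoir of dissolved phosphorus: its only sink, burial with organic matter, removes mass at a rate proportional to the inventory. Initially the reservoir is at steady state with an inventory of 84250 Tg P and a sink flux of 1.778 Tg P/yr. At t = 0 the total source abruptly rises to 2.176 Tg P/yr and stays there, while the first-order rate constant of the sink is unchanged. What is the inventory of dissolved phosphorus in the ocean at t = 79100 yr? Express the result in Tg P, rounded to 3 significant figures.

The sink rate constant is k = F₀/M₀ = 1.778/84250 = 2.110×10^-5 yr⁻¹.
Solving dM/dt = F₁ − kM with M(0) = M₀ gives M(t) = F₁/k + (M₀ − F₁/k)·e^(−kt).
F₁/k = 2.176/2.110×10^-5 = 103110 Tg P; kt = 2.110×10^-5 × 79100 = 1.669, e^(−kt) = 0.1884.
M(79100) = 103110 + (84250 − 103110) × 0.1884 = 103110 − 3553 = 99557 Tg P.

99600 Tg P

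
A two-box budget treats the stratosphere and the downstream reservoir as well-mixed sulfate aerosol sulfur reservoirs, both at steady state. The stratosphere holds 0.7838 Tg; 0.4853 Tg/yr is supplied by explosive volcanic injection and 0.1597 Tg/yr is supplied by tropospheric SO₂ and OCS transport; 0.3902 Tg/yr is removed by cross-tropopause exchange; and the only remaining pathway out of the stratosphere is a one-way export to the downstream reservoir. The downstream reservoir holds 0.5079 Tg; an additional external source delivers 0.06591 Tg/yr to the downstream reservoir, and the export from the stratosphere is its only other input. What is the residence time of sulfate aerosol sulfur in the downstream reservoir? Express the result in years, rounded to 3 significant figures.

1.58 yr

Balance the stratosphere: ΣF_in = 0.4853 + 0.1597 = 0.64500 Tg/yr.
Export to the downstream reservoir = ΣF_in − (0.3902) = 0.25480 Tg/yr.
Total input to the downstream reservoir = 0.25480 + 0.06591 = 0.32071 Tg/yr; at steady state this equals its total output.
τ = M / F = 0.5079 / 0.32071 = 1.584 yr.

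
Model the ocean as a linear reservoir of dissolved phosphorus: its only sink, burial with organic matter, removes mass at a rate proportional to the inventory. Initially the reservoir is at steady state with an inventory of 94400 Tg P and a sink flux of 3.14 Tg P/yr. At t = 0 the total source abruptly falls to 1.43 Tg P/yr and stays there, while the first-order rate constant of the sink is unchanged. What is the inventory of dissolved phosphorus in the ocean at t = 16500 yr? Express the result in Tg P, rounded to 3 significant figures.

72700 Tg P

τ = M₀/F₀ = 94400/3.14 = 30060 yr; rate constant k = 1/τ.
New steady state M_∞ = F₁/k = F₁·τ = 1.43 × 30060 = 42991 Tg P.
M(t) = M_∞ + (M₀ − M_∞)·e^(−t/τ); t/τ = 16500/30060 = 0.5488, so e^(−t/τ) = 0.5776.
M(t) = 42991 + 51410 × 0.5776 = 72686 Tg P.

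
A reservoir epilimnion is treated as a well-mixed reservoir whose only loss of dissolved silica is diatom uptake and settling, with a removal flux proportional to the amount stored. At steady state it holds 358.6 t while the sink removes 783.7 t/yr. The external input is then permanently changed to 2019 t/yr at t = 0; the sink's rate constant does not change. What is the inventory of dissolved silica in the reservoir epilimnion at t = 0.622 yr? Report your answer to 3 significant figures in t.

779 t

The sink rate constant is k = F₀/M₀ = 783.7/358.6 = 2.185 yr⁻¹.
Solving dM/dt = F₁ − kM with M(0) = M₀ gives M(t) = F₁/k + (M₀ − F₁/k)·e^(−kt).
F₁/k = 2019/2.185 = 923.84 t; kt = 2.185 × 0.622 = 1.359, e^(−kt) = 0.2568.
M(0.622) = 923.84 + (358.6 − 923.84) × 0.2568 = 923.84 − 145.2 = 778.67 t.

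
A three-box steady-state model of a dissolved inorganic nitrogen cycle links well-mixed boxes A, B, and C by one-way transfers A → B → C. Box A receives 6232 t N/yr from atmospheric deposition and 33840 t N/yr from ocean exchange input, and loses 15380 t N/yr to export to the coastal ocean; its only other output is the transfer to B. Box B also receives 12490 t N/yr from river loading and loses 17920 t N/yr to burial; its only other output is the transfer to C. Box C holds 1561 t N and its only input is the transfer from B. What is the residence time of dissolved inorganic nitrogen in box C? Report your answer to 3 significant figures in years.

Box A: F(A→B) = (6232 + 33840) − 15380 = 24692 t N/yr.
Box B: F(B→C) = (24692 + 12490) − 17920 = 19262 t N/yr.
Box C throughput = its input = 19262 t N/yr; τ = 1561 / 19262 = 0.08104 yr.

0.0810 yr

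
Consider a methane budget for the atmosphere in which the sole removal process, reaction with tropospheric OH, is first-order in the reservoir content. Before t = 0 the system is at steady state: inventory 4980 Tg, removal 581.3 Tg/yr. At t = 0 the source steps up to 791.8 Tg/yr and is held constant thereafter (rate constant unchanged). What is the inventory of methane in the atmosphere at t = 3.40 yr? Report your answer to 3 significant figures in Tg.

5570 Tg

Residence time τ = M₀/F₀ = 8.567 yr. The eventual steady state is M_∞ = M₀·(F₁/F₀) = 4980 × 791.8/581.3 = 6783.4 Tg.
The anomaly ΔM(t) = M(t) − M_∞ decays as ΔM₀·e^(−t/τ) with ΔM₀ = 4980 − 6783.4 = −1803 Tg.
At t = 3.40 yr, e^(−t/τ) = e^(−0.3969) = 0.6724, so ΔM = −1213 Tg and M = 6783.4 − 1213 = 5570.7 Tg.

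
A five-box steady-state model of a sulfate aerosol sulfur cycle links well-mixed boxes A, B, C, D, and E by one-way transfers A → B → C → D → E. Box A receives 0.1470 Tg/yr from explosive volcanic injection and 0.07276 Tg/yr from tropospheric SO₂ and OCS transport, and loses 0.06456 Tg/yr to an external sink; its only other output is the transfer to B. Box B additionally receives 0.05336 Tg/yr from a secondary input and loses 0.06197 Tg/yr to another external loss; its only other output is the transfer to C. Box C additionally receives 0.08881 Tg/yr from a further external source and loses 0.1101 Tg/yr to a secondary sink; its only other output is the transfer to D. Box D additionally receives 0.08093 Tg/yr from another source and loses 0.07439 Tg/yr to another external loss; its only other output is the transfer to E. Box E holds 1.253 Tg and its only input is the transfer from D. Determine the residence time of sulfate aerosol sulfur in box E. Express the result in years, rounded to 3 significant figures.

Box A: F(A→B) = (0.1470 + 0.07276) − 0.06456 = 0.15520 Tg/yr.
Box B: F(B→C) = (0.15520 + 0.05336) − 0.06197 = 0.14659 Tg/yr.
Box C: F(C→D) = (0.14659 + 0.08881) − 0.1101 = 0.12530 Tg/yr.
Box D: F(D→E) = (0.12530 + 0.08093) − 0.07439 = 0.13184 Tg/yr.
Box E throughput = its input = 0.13184 Tg/yr; τ = 1.253 / 0.13184 = 9.504 yr.

9.50 yr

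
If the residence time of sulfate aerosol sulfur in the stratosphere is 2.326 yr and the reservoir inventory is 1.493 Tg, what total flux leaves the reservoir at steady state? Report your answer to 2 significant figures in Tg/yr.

0.64 Tg/yr

F = M / τ = 1.493 / 2.326 = 0.6419 Tg/yr.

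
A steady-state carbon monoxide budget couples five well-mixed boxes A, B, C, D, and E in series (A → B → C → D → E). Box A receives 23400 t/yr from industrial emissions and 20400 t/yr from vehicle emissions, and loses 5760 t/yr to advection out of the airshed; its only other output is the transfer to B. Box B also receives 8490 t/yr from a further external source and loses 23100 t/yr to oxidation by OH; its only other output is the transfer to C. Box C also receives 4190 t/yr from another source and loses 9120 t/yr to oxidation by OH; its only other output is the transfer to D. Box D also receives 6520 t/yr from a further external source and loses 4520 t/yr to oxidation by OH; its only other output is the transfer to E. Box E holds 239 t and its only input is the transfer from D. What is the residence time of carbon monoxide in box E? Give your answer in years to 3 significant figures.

0.0117 yr

Box A: F(A→B) = (23400 + 20400) − 5760 = 38040 t/yr.
Box B: F(B→C) = (38040 + 8490) − 23100 = 23430 t/yr.
Box C: F(C→D) = (23430 + 4190) − 9120 = 18500 t/yr.
Box D: F(D→E) = (18500 + 6520) − 4520 = 20500 t/yr.
Box E throughput = its input = 20500 t/yr; τ = 239 / 20500 = 0.01166 yr.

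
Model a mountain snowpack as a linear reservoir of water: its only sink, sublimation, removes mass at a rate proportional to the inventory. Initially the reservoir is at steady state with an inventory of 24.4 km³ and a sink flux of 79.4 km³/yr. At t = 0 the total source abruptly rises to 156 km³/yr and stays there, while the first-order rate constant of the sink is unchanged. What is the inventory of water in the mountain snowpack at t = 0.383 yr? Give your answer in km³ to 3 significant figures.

The sink rate constant is k = F₀/M₀ = 79.4/24.4 = 3.254 yr⁻¹.
Solving dM/dt = F₁ − kM with M(0) = M₀ gives M(t) = F₁/k + (M₀ − F₁/k)·e^(−kt).
F₁/k = 156/3.254 = 47.940 km³; kt = 3.254 × 0.383 = 1.246, e^(−kt) = 0.2876.
M(0.383) = 47.940 + (24.4 − 47.940) × 0.2876 = 47.940 − 6.769 = 41.170 km³.

41.2 km³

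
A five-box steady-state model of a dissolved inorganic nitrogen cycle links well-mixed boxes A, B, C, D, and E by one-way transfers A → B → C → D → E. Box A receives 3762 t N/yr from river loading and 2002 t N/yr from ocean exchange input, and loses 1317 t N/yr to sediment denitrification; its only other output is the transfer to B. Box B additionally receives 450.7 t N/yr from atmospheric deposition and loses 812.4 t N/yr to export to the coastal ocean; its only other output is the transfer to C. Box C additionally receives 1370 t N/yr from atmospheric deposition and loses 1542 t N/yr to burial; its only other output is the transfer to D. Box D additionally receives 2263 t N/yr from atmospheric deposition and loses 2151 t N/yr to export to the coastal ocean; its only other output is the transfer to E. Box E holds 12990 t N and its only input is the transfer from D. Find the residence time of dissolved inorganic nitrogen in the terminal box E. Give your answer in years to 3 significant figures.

Box A: F(A→B) = (3762 + 2002) − 1317 = 4447.0 t N/yr.
Box B: F(B→C) = (4447.0 + 450.7) − 812.4 = 4085.3 t N/yr.
Box C: F(C→D) = (4085.3 + 1370) − 1542 = 3913.3 t N/yr.
Box D: F(D→E) = (3913.3 + 2263) − 2151 = 4025.3 t N/yr.
Box E throughput = its input = 4025.3 t N/yr; τ = 12990 / 4025.3 = 3.227 yr.

3.23 yr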